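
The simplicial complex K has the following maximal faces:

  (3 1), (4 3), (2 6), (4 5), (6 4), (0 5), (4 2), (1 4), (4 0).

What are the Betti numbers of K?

K has 7 vertices, 9 edges.
rank ∂_0 = 0, rank ∂_1 = 6 ⇒ b_0 = 7 − 0 − 6 = 1; all invariant factors of ∂_1 are 1 so no torsion. So H_0 = Z.
rank ∂_1 = 6, rank ∂_2 = 0 ⇒ b_1 = 9 − 6 − 0 = 3. So H_1 = Z^3.

b_0 = 1, b_1 = 3.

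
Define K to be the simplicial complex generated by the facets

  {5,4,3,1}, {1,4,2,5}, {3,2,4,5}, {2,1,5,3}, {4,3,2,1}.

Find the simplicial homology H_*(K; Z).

Take the total order 1 < 2 < 3 < 4 < 5 on the vertex set. Then K (dimension 3) consists of the simplices:

  0-simplices (5): [1], [2], [3], [4], [5]
  1-simplices (10): [1,2], [1,3], [1,4], [1,5], [2,3], [2,4], [2,5], [3,4], [3,5], [4,5]
  2-simplices (10): [1,2,3], [1,2,4], [1,2,5], [1,3,4], [1,3,5], [1,4,5], [2,3,4], [2,3,5], [2,4,5], [3,4,5]
  3-simplices (5): [1,2,3,4], [1,2,3,5], [1,2,4,5], [1,3,4,5], [2,3,4,5]

so the chain groups are C_0 ≅ Z^5, C_1 ≅ Z^10, C_2 ≅ Z^10, C_3 ≅ Z^5.

Boundary ∂_1: C_1 → C_0 is given by ∂[p,q] = [q] − [p]. For instance
  ∂[1,2] = [2] − [1].
As a 5×10 matrix over Z this has rank 4, with invariant factors (1,1,1,1).

The boundary map ∂_2: C_2 → C_1 sends each 2-simplex [p,q,r] to [q,r] − [p,r] + [p,q]. For instance
  ∂[1,2,5] = [2,5] − [1,5] + [1,2],
  ∂[2,3,5] = [3,5] − [2,5] + [2,3].
This gives a 10×10 integer matrix of rank 6; reducing to Smith normal form yields diagonal entries (1,1,1,1,1,1).

∂_3: C_3 → C_2 sends each 3-simplex σ to the alternating sum Σ_i (−1)^i (σ with its i-th vertex removed). For instance
  ∂[2,3,4,5] = [3,4,5] − [2,4,5] + [2,3,5] − [2,3,4],
  ∂[1,3,4,5] = [3,4,5] − [1,4,5] + [1,3,5] − [1,3,4].
As a 10×5 matrix over Z this has rank 4, with invariant factors (1,1,1,1).

Now H_k = ker ∂_k / im ∂_{k+1}, so:

  H_0: rank C_0 − rank ∂_1 = 5 − 4 = 1, and the invariant factors of ∂_1 are all 1, so H_0 ≅ Z.
  H_1: rank ker ∂_1 − rank ∂_2 = (10 − 4) − 6 = 0, and the invariant factors of ∂_2 are all 1, so H_1 ≅ 0.
  H_2: rank ker ∂_2 − rank ∂_3 = (10 − 6) − 4 = 0, and the invariant factors of ∂_3 are all 1, so H_2 ≅ 0.
  H_3: rank ker ∂_3 − rank ∂_4 = (5 − 4) − 0 = 1, and there is no ∂_4, so H_3 ≅ Z.

(K is a triangulation of the 3-sphere S^3.)

H_0 = Z,  H_1 = 0,  H_2 = 0,  H_3 = Z.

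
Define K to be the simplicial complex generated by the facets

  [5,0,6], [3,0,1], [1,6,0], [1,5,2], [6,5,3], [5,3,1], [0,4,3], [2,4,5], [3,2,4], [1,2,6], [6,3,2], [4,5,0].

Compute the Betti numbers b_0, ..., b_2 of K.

b_0 = 1, b_1 = 0, b_2 = 0.

Order the vertices as 0 < 1 < 2 < 3 < 4 < 5 < 6. Listing each simplex with vertices in this order, K has dimension 2 with simplices:

  0-simplices (7): [0], [1], [2], [3], [4], [5], [6]
  1-simplices (18): [0,1], [0,3], [0,4], [0,5], [0,6], [1,2], [1,3], [1,5], [1,6], [2,3], [2,4], [2,5], [2,6], [3,4], [3,5], [3,6], [4,5], [5,6]
  2-simplices (12): [0,1,3], [0,1,6], [0,3,4], [0,4,5], [0,5,6], [1,2,5], [1,2,6], [1,3,5], [2,3,4], [2,3,6], [2,4,5], [3,5,6]

giving chain groups C_0 ≅ Z^7, C_1 ≅ Z^18, C_2 ≅ Z^12.

∂_1: C_1 → C_0 is given by ∂[p,q] = [q] − [p].
As a 7×18 matrix over Z this has rank 6, with invariant factors (1,1,1,1,1,1).

Boundary ∂_2: C_2 → C_1 sends each 2-simplex [p,q,r] to [q,r] − [p,r] + [p,q]. For instance
  ∂[0,1,6] = [1,6] − [0,6] + [0,1],
  ∂[2,3,4] = [3,4] − [2,4] + [2,3].
The resulting 18×12 matrix has rank 12, and its Smith normal form has invariant factors (1,1,1,1,1,1,1,1,1,1,1,2).

Reading off H_k = ker ∂_k / im ∂_{k+1}:

  H_0: rank C_0 − rank ∂_1 = 7 − 6 = 1, and the invariant factors of ∂_1 are all 1, so H_0 ≅ Z.
  H_1: rank ker ∂_1 − rank ∂_2 = (18 − 6) − 12 = 0, and ∂_2 has invariant factor 2 > 1, so H_1 ≅ Z/2Z.
  H_2: rank ker ∂_2 − rank ∂_3 = (12 − 12) − 0 = 0, and there is no ∂_3, so H_2 ≅ 0.

(K is a triangulation of the real projective plane RP^2.)

Hence the Betti numbers are b_0 = 1, b_1 = 0, b_2 = 0.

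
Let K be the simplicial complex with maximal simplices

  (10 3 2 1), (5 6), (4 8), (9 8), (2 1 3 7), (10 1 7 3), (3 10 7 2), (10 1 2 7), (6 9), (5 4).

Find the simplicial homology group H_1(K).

We work with the vertex ordering 1 < 2 < 3 < 4 < 5 < 6 < 7 < 8 < 9 < 10. The simplices of K, each written with vertices in increasing order, are:

  0-simplices (10): [1], [2], [3], [4], [5], [6], [7], [8], [9], [10]
  1-simplices (15): [1,2], [1,3], [1,7], [1,10], [2,3], [2,7], [2,10], [3,7], [3,10], [4,5], [4,8], [5,6], [6,9], [7,10], [8,9]
  2-simplices (10): [1,2,3], [1,2,7], [1,2,10], [1,3,7], [1,3,10], [1,7,10], [2,3,7], [2,3,10], [2,7,10], [3,7,10]
  3-simplices (5): [1,2,3,7], [1,2,3,10], [1,2,7,10], [1,3,7,10], [2,3,7,10]

so the chain groups are C_0 ≅ Z^10, C_1 ≅ Z^15, C_2 ≅ Z^10, C_3 ≅ Z^5.

Boundary ∂_1: C_1 → C_0 is given by ∂[p,q] = [q] − [p].
The resulting 10×15 matrix has rank 8, and its Smith normal form has invariant factors (1,1,1,1,1,1,1,1).

The boundary map ∂_2: C_2 → C_1 acts by ∂[p,q,r] = [q,r] − [p,r] + [p,q]. For instance
  ∂[1,2,10] = [2,10] − [1,10] + [1,2],
  ∂[1,3,10] = [3,10] − [1,10] + [1,3].
This gives a 15×10 integer matrix of rank 6; reducing to Smith normal form yields diagonal entries (1,1,1,1,1,1).

The boundary map ∂_3: C_3 → C_2 sends each 3-simplex σ to the alternating sum Σ_i (−1)^i (σ with its i-th vertex removed). For instance
  ∂[2,3,7,10] = [3,7,10] − [2,7,10] + [2,3,10] − [2,3,7],
  ∂[1,2,7,10] = [2,7,10] − [1,7,10] + [1,2,10] − [1,2,7].
This gives a 10×5 integer matrix of rank 4; reducing to Smith normal form yields diagonal entries (1,1,1,1).

Reading off H_k = ker ∂_k / im ∂_{k+1}:

  H_1: rank ker ∂_1 − rank ∂_2 = (15 − 8) − 6 = 1, and the invariant factors of ∂_2 are all 1, so H_1 ≅ Z.

(K is a triangulation of the disjoint union of the circle S^1 and the 3-sphere S^3.)

H_1 ≅ Z.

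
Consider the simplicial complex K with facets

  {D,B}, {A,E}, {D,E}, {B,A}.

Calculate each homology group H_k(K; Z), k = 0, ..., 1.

H_0 ≅ Z,  H_1 ≅ Z.

Fix the vertex order A < B < D < E and write every simplex with vertices in increasing order. Then dim K = 1 and the simplices of K are:

  0-simplices (4): A, B, D, E
  1-simplices (4): AB, AE, BD, DE

so the chain groups are C_0 ≅ Z^4, C_1 ≅ Z^4.

∂_1: C_1 → C_0 maps an edge to its endpoints' difference, ∂[p,q] = q − p.
The resulting 4×4 matrix has rank 3, and its Smith normal form has invariant factors (1,1,1).

Reading off H_k = ker ∂_k / im ∂_{k+1}:

  H_0: rank C_0 − rank ∂_1 = 4 − 3 = 1, and the invariant factors of ∂_1 are all 1, so H_0 ≅ Z.
  H_1: rank ker ∂_1 − rank ∂_2 = (4 − 3) − 0 = 1, and there is no ∂_2, so H_1 ≅ Z.

As a check, the Euler characteristic is 4 − 4 = 0, which agrees with 1 − 1 = 0.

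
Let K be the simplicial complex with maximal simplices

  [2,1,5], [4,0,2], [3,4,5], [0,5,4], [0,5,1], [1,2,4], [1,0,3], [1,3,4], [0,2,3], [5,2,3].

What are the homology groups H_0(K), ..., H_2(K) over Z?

K has 6 vertices, 15 edges, 10 triangles.
rank ∂_0 = 0, rank ∂_1 = 5 ⇒ b_0 = 6 − 0 − 5 = 1; all invariant factors of ∂_1 are 1 so no torsion. So H_0 ≅ Z.
rank ∂_1 = 5, rank ∂_2 = 10 ⇒ b_1 = 15 − 5 − 10 = 0; ∂_2 has invariant factor(s) [2] giving torsion. So H_1 ≅ Z/2.
rank ∂_2 = 10, rank ∂_3 = 0 ⇒ b_2 = 10 − 10 − 0 = 0. So H_2 ≅ 0.

H_0 ≅ Z,  H_1 ≅ Z/2,  H_2 = 0.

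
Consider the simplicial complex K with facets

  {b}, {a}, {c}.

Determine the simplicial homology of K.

H_0 = Z^3.

Order the vertices as a < b < c. Listing each simplex with vertices in this order, K has dimension 0 with simplices:

  0-simplices (3): a, b, c

so the chain groups are C_0 ≅ Z^3.

Now H_k = ker ∂_k / im ∂_{k+1}, so:

  H_0: rank C_0 − rank ∂_1 = 3 − 0 = 3, and there is no ∂_1, so H_0 = Z^3.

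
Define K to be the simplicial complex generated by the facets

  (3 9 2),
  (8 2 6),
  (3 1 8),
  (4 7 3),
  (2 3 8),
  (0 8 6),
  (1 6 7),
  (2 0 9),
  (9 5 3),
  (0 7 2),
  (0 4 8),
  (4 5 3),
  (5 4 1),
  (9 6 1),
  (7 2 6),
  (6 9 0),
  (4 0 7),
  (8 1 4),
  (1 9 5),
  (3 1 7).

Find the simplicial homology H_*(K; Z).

Take the total order 0 < 1 < 2 < 3 < 4 < 5 < 6 < 7 < 8 < 9 on the vertex set. Then K (dimension 2) consists of the simplices:

  0-simplices (10): [0], [1], [2], [3], [4], [5], [6], [7], [8], [9]
  1-simplices (30): (30 of them)
  2-simplices (20): (20 of them)

giving chain groups C_0 ≅ Z^10, C_1 ≅ Z^30, C_2 ≅ Z^20.

The boundary map ∂_1: C_1 → C_0 maps an edge to its endpoints' difference, ∂[p,q] = q − p.
As a 10×30 matrix over Z this has rank 9, with invariant factors (1,1,1,1,1,1,1,1,1).

∂_2: C_2 → C_1 maps a triangle to the signed sum of its edges. For instance
  ∂[2,3,9] = [3,9] − [2,9] + [2,3],
  ∂[1,5,9] = [5,9] − [1,9] + [1,5].
The resulting 30×20 matrix has rank 20, and its Smith normal form has invariant factors (1,1,1,1,1,1,1,1,1,1,1,1,1,1,1,1,1,1,1,2).

From H_k ≅ ker(∂_k) / im(∂_{k+1}) we obtain:

  H_0: rank C_0 − rank ∂_1 = 10 − 9 = 1, and the invariant factors of ∂_1 are all 1, so H_0 ≅ Z.
  H_1: rank ker ∂_1 − rank ∂_2 = (30 − 9) − 20 = 1, and ∂_2 has invariant factor 2 > 1, so H_1 ≅ Z ⊕ Z/2Z.
  H_2: rank ker ∂_2 − rank ∂_3 = (20 − 20) − 0 = 0, and there is no ∂_3, so H_2 ≅ 0.

H_0 ≅ Z,  H_1 ≅ Z ⊕ Z/2Z,  H_2 = 0.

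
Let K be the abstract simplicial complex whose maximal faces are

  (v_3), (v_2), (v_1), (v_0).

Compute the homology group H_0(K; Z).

We work with the vertex ordering v_0 < v_1 < v_2 < v_3. The simplices of K, each written with vertices in increasing order, are:

  0-simplices (4): [v_0], [v_1], [v_2], [v_3]

so the chain groups are C_0 ≅ Z^4.

Computing H_k = (kernel of ∂_k) / (image of ∂_{k+1}):

  H_0: rank C_0 − rank ∂_1 = 4 − 0 = 4, and there is no ∂_1, so H_0 ≅ Z^4.

(K is a triangulation of a set of 4 points.)

H_0 ≅ Z^4.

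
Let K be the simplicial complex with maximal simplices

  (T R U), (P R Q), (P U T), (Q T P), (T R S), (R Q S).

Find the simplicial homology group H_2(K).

H_2 ≅ 0.

K has 6 vertices, 12 edges, 6 triangles.
rank ∂_2 = 6, rank ∂_3 = 0 ⇒ b_2 = 6 − 6 − 0 = 0. So H_2 = 0.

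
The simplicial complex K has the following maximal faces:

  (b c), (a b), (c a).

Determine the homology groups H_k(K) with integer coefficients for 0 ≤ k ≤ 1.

Order the vertices as a < b < c. Listing each simplex with vertices in this order, K has dimension 1 with simplices:

  0-simplices (3): a, b, c
  1-simplices (3): ab, ac, bc

so the chain groups are C_0 ≅ Z^3, C_1 ≅ Z^3.

Boundary ∂_1: C_1 → C_0 maps an edge to its endpoints' difference, ∂[p,q] = q − p.
The resulting 3×3 matrix has rank 2, and its Smith normal form has invariant factors (1,1).

Reading off H_k = ker ∂_k / im ∂_{k+1}:

  H_0: rank C_0 − rank ∂_1 = 3 − 2 = 1, and the invariant factors of ∂_1 are all 1, so H_0 ≅ Z.
  H_1: rank ker ∂_1 − rank ∂_2 = (3 − 2) − 0 = 1, and there is no ∂_2, so H_1 ≅ Z.

H_0 ≅ Z,  H_1 ≅ Z.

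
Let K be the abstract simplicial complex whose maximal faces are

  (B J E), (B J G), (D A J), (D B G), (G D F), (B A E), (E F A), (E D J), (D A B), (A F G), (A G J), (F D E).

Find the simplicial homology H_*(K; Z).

Take the total order A < B < D < E < F < G < J on the vertex set. Then K (dimension 2) consists of the simplices:

  0-simplices (7): A, B, D, E, F, G, J
  1-simplices (18): AB, AD, AE, AF, AG, AJ, BD, BE, BG, BJ, DE, DF, DG, DJ, EF, EJ, FG, GJ
  2-simplices (12): ABD, ABE, ADJ, AEF, AFG, AGJ, BDG, BEJ, BGJ, DEF, DEJ, DFG

giving chain groups C_0 ≅ Z^7, C_1 ≅ Z^18, C_2 ≅ Z^12.

Boundary ∂_1: C_1 → C_0 is given by ∂[p,q] = [q] − [p].
As a 7×18 matrix over Z this has rank 6, with invariant factors (1,1,1,1,1,1).

∂_2: C_2 → C_1 sends each 2-simplex [p,q,r] to [q,r] − [p,r] + [p,q]. For instance
  ∂AGJ = GJ − AJ + AG,
  ∂AEF = EF − AF + AE.
As a 18×12 matrix over Z this has rank 12, with invariant factors (1,1,1,1,1,1,1,1,1,1,1,2).

From H_k ≅ ker(∂_k) / im(∂_{k+1}) we obtain:

  H_0: rank C_0 − rank ∂_1 = 7 − 6 = 1, and the invariant factors of ∂_1 are all 1, so H_0 = Z.
  H_1: rank ker ∂_1 − rank ∂_2 = (18 − 6) − 12 = 0, and ∂_2 has invariant factor 2 > 1, so H_1 = Z/2.
  H_2: rank ker ∂_2 − rank ∂_3 = (12 − 12) − 0 = 0, and there is no ∂_3, so H_2 = 0.

As a check, the Euler characteristic is 7 − 18 + 12 = 1, which agrees with 1 − 0 + 0 = 1.
(K is a triangulation of the real projective plane RP^2.)

H_0 = Z,  H_1 = Z/2,  H_2 = 0.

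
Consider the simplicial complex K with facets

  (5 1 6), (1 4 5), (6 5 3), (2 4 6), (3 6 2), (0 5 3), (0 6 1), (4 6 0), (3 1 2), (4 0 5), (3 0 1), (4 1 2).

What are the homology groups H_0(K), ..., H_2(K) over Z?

H_0 = Z,  H_1 = Z/2,  H_2 = 0.

We work with the vertex ordering 0 < 1 < 2 < 3 < 4 < 5 < 6. The simplices of K, each written with vertices in increasing order, are:

  0-simplices (7): [0], [1], [2], [3], [4], [5], [6]
  1-simplices (18): [0,1], [0,3], [0,4], [0,5], [0,6], [1,2], [1,3], [1,4], [1,5], [1,6], [2,3], [2,4], [2,6], [3,5], [3,6], [4,5], [4,6], [5,6]
  2-simplices (12): [0,1,3], [0,1,6], [0,3,5], [0,4,5], [0,4,6], [1,2,3], [1,2,4], [1,4,5], [1,5,6], [2,3,6], [2,4,6], [3,5,6]

giving chain groups C_0 ≅ Z^7, C_1 ≅ Z^18, C_2 ≅ Z^12.

The boundary map ∂_1: C_1 → C_0 maps an edge to its endpoints' difference, ∂[p,q] = q − p. For instance
  ∂[3,5] = [5] − [3].
The 7×18 boundary matrix has rank 6 and Smith normal form diag(1,1,1,1,1,1).

∂_2: C_2 → C_1 acts by ∂[p,q,r] = [q,r] − [p,r] + [p,q]. For instance
  ∂[1,5,6] = [5,6] − [1,6] + [1,5],
  ∂[0,1,6] = [1,6] − [0,6] + [0,1].
This gives a 18×12 integer matrix of rank 12; reducing to Smith normal form yields diagonal entries (1,1,1,1,1,1,1,1,1,1,1,2).

From H_k ≅ ker(∂_k) / im(∂_{k+1}) we obtain:

  H_0: rank C_0 − rank ∂_1 = 7 − 6 = 1, and the invariant factors of ∂_1 are all 1, so H_0 = Z.
  H_1: rank ker ∂_1 − rank ∂_2 = (18 − 6) − 12 = 0, and ∂_2 has invariant factor 2 > 1, so H_1 = Z/2.
  H_2: rank ker ∂_2 − rank ∂_3 = (12 − 12) − 0 = 0, and there is no ∂_3, so H_2 = 0.

As a check, the Euler characteristic is 7 − 18 + 12 = 1, which agrees with 1 − 0 + 0 = 1.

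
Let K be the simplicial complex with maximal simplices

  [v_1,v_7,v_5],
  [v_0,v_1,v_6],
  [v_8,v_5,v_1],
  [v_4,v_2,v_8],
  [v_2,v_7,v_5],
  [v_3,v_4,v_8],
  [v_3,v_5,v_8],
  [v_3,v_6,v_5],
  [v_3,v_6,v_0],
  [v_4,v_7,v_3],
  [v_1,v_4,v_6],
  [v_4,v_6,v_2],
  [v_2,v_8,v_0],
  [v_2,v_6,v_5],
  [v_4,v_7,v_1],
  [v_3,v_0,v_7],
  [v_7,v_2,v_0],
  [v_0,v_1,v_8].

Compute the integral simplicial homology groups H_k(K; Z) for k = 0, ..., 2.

Fix the vertex order v_0 < v_1 < v_2 < v_3 < v_4 < v_5 < v_6 < v_7 < v_8 and write every simplex with vertices in increasing order. Then dim K = 2 and the simplices of K are:

  0-simplices (9): [v_0], [v_1], [v_2], [v_3], [v_4], [v_5], [v_6], [v_7], [v_8]
  1-simplices (27): (27 of them)
  2-simplices (18): (18 of them)

Hence C_0 ≅ Z^9, C_1 ≅ Z^27, C_2 ≅ Z^18.

The boundary map ∂_1: C_1 → C_0 is given by ∂[p,q] = [q] − [p]. For instance
  ∂[v_0,v_3] = [v_3] − [v_0].
As a 9×27 matrix over Z this has rank 8, with invariant factors (1,1,1,1,1,1,1,1).

Boundary ∂_2: C_2 → C_1 sends each 2-simplex [p,q,r] to [q,r] − [p,r] + [p,q]. For instance
  ∂[v_2,v_4,v_6] = [v_4,v_6] − [v_2,v_6] + [v_2,v_4],
  ∂[v_0,v_3,v_6] = [v_3,v_6] − [v_0,v_6] + [v_0,v_3].
As a 27×18 matrix over Z this has rank 17, with invariant factors (1,1,1,1,1,1,1,1,1,1,1,1,1,1,1,1,1).

From H_k ≅ ker(∂_k) / im(∂_{k+1}) we obtain:

  H_0: rank C_0 − rank ∂_1 = 9 − 8 = 1, and the invariant factors of ∂_1 are all 1, so H_0 = Z.
  H_1: rank ker ∂_1 − rank ∂_2 = (27 − 8) − 17 = 2, and the invariant factors of ∂_2 are all 1, so H_1 = Z^2.
  H_2: rank ker ∂_2 − rank ∂_3 = (18 − 17) − 0 = 1, and there is no ∂_3, so H_2 = Z.

As a check, the Euler characteristic is 9 − 27 + 18 = 0, which agrees with 1 − 2 + 1 = 0.

H_0 = Z,  H_1 = Z^2,  H_2 = Z.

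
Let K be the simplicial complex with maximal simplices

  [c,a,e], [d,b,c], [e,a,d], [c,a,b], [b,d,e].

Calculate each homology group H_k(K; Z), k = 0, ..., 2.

H_0 ≅ Z,  H_1 ≅ Z,  H_2 = 0.

We work with the vertex ordering a < b < c < d < e. The simplices of K, each written with vertices in increasing order, are:

  0-simplices (5): a, b, c, d, e
  1-simplices (10): ab, ac, ad, ae, bc, bd, be, cd, ce, de
  2-simplices (5): abc, ace, ade, bcd, bde

giving chain groups C_0 ≅ Z^5, C_1 ≅ Z^10, C_2 ≅ Z^5.

The boundary map ∂_1: C_1 → C_0 maps an edge to its endpoints' difference, ∂[p,q] = q − p. For instance
  ∂cd = d − c.
This gives a 5×10 integer matrix of rank 4; reducing to Smith normal form yields diagonal entries (1,1,1,1).

The boundary map ∂_2: C_2 → C_1 sends each 2-simplex [p,q,r] to [q,r] − [p,r] + [p,q]. For instance
  ∂abc = bc − ac + ab,
  ∂bde = de − be + bd.
The resulting 10×5 matrix has rank 5, and its Smith normal form has invariant factors (1,1,1,1,1).

From H_k ≅ ker(∂_k) / im(∂_{k+1}) we obtain:

  H_0: rank C_0 − rank ∂_1 = 5 − 4 = 1, and the invariant factors of ∂_1 are all 1, so H_0 = Z.
  H_1: rank ker ∂_1 − rank ∂_2 = (10 − 4) − 5 = 1, and the invariant factors of ∂_2 are all 1, so H_1 = Z.
  H_2: rank ker ∂_2 − rank ∂_3 = (5 − 5) − 0 = 0, and there is no ∂_3, so H_2 = 0.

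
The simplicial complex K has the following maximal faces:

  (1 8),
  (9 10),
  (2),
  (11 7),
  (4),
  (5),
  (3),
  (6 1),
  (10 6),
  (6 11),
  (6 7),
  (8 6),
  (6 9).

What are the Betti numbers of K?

b_0 = 5, b_1 = 3.

K has 11 vertices, 9 edges.
rank ∂_0 = 0, rank ∂_1 = 6 ⇒ b_0 = 11 − 0 − 6 = 5; all invariant factors of ∂_1 are 1 so no torsion. So H_0 ≅ Z^5.
rank ∂_1 = 6, rank ∂_2 = 0 ⇒ b_1 = 9 − 6 − 0 = 3. So H_1 ≅ Z^3.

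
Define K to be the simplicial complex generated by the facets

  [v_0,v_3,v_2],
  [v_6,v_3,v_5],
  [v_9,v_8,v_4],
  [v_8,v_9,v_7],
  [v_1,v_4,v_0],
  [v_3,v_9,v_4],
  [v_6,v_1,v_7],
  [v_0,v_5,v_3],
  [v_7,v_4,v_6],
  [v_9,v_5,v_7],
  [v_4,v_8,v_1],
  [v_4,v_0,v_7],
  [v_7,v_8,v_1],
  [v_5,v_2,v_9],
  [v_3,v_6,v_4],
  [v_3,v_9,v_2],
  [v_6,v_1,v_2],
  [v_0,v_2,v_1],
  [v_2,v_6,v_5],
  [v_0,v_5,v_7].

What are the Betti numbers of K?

K has 10 vertices, 30 edges, 20 triangles.
rank ∂_0 = 0, rank ∂_1 = 9 ⇒ b_0 = 10 − 0 − 9 = 1; all invariant factors of ∂_1 are 1 so no torsion. So H_0 ≅ Z.
rank ∂_1 = 9, rank ∂_2 = 20 ⇒ b_1 = 30 − 9 − 20 = 1; ∂_2 has invariant factor(s) [2] giving torsion. So H_1 ≅ Z ⊕ Z_2.
rank ∂_2 = 20, rank ∂_3 = 0 ⇒ b_2 = 20 − 20 − 0 = 0. So H_2 ≅ 0.

b_0 = 1, b_1 = 1, b_2 = 0.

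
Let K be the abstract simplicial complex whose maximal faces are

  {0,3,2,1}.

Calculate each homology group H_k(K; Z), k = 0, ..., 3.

H_0 = Z,  H_1 = 0,  H_2 = 0,  H_3 = 0.

Take the total order 0 < 1 < 2 < 3 on the vertex set. Then K (dimension 3) consists of the simplices:

  0-simplices (4): [0], [1], [2], [3]
  1-simplices (6): [0,1], [0,2], [0,3], [1,2], [1,3], [2,3]
  2-simplices (4): [0,1,2], [0,1,3], [0,2,3], [1,2,3]
  3-simplices (1): [0,1,2,3]

Hence C_0 ≅ Z^4, C_1 ≅ Z^6, C_2 ≅ Z^4, C_3 ≅ Z^1.

The boundary map ∂_1: C_1 → C_0 maps an edge to its endpoints' difference, ∂[p,q] = q − p. For instance
  ∂[1,2] = [2] − [1].
This gives a 4×6 integer matrix of rank 3; reducing to Smith normal form yields diagonal entries (1,1,1).

∂_2: C_2 → C_1 maps a triangle to the signed sum of its edges. For instance
  ∂[0,1,3] = [1,3] − [0,3] + [0,1],
  ∂[0,1,2] = [1,2] − [0,2] + [0,1].
The resulting 6×4 matrix has rank 3, and its Smith normal form has invariant factors (1,1,1).

∂_3: C_3 → C_2 sends each 3-simplex σ to the alternating sum Σ_i (−1)^i (σ with its i-th vertex removed). For instance
  ∂[0,1,2,3] = [1,2,3] − [0,2,3] + [0,1,3] − [0,1,2].
The resulting 4×1 matrix has rank 1, and its Smith normal form has invariant factors (1).

Computing H_k = (kernel of ∂_k) / (image of ∂_{k+1}):

  H_0: rank C_0 − rank ∂_1 = 4 − 3 = 1, and the invariant factors of ∂_1 are all 1, so H_0 ≅ Z.
  H_1: rank ker ∂_1 − rank ∂_2 = (6 − 3) − 3 = 0, and the invariant factors of ∂_2 are all 1, so H_1 ≅ 0.
  H_2: rank ker ∂_2 − rank ∂_3 = (4 − 3) − 1 = 0, and the invariant factors of ∂_3 are all 1, so H_2 ≅ 0.
  H_3: rank ker ∂_3 − rank ∂_4 = (1 − 1) − 0 = 0, and there is no ∂_4, so H_3 ≅ 0.

(K is a triangulation of the 3-simplex.)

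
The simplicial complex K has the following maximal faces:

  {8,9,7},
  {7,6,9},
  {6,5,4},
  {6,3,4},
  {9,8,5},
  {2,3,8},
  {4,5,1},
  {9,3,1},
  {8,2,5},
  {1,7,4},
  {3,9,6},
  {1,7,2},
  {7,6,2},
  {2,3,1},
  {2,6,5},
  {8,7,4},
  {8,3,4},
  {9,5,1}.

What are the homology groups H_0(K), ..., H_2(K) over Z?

H_0 = Z,  H_1 = Z^2,  H_2 = Z.

Take the total order 1 < 2 < 3 < 4 < 5 < 6 < 7 < 8 < 9 on the vertex set. Then K (dimension 2) consists of the simplices:

  0-simplices (9): [1], [2], [3], [4], [5], [6], [7], [8], [9]
  1-simplices (27): (27 of them)
  2-simplices (18): [1,2,3], [1,2,7], [1,3,9], [1,4,5], [1,4,7], [1,5,9], [2,3,8], [2,5,6], [2,5,8], [2,6,7], [3,4,6], [3,4,8], [3,6,9], [4,5,6], [4,7,8], [5,8,9], [6,7,9], [7,8,9]

Hence C_0 ≅ Z^9, C_1 ≅ Z^27, C_2 ≅ Z^18.

Boundary ∂_1: C_1 → C_0 maps an edge to its endpoints' difference, ∂[p,q] = q − p.
The resulting 9×27 matrix has rank 8, and its Smith normal form has invariant factors (1,1,1,1,1,1,1,1).

Boundary ∂_2: C_2 → C_1 maps a triangle to the signed sum of its edges. For instance
  ∂[2,6,7] = [6,7] − [2,7] + [2,6],
  ∂[1,4,5] = [4,5] − [1,5] + [1,4].
As a 27×18 matrix over Z this has rank 17, with invariant factors (1,1,1,1,1,1,1,1,1,1,1,1,1,1,1,1,1).

Computing H_k = (kernel of ∂_k) / (image of ∂_{k+1}):

  H_0: rank C_0 − rank ∂_1 = 9 − 8 = 1, and the invariant factors of ∂_1 are all 1, so H_0 = Z.
  H_1: rank ker ∂_1 − rank ∂_2 = (27 − 8) − 17 = 2, and the invariant factors of ∂_2 are all 1, so H_1 = Z^2.
  H_2: rank ker ∂_2 − rank ∂_3 = (18 − 17) − 0 = 1, and there is no ∂_3, so H_2 = Z.

(K is a triangulation of the torus T^2.)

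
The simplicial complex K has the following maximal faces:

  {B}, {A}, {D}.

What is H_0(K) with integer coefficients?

Order the vertices as A < B < D. Listing each simplex with vertices in this order, K has dimension 0 with simplices:

  0-simplices (3): A, B, D

so the chain groups are C_0 ≅ Z^3.

From H_k ≅ ker(∂_k) / im(∂_{k+1}) we obtain:

  H_0: rank C_0 − rank ∂_1 = 3 − 0 = 3, and there is no ∂_1, so H_0 = Z^3.

H_0 ≅ Z^3.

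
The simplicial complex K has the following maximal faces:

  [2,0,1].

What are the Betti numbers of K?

b_0 = 1, b_1 = 0, b_2 = 0.

Take the total order 0 < 1 < 2 on the vertex set. Then K (dimension 2) consists of the simplices:

  0-simplices (3): [0], [1], [2]
  1-simplices (3): [0,1], [0,2], [1,2]
  2-simplices (1): [0,1,2]

Hence C_0 ≅ Z^3, C_1 ≅ Z^3, C_2 ≅ Z^1.

Boundary ∂_1: C_1 → C_0 maps an edge to its endpoints' difference, ∂[p,q] = q − p.
As a 3×3 matrix over Z this has rank 2, with invariant factors (1,1).

Boundary ∂_2: C_2 → C_1 acts by ∂[p,q,r] = [q,r] − [p,r] + [p,q]. For instance
  ∂[0,1,2] = [1,2] − [0,2] + [0,1].
As a 3×1 matrix over Z this has rank 1, with invariant factors (1).

Computing H_k = (kernel of ∂_k) / (image of ∂_{k+1}):

  H_0: rank C_0 − rank ∂_1 = 3 − 2 = 1, and the invariant factors of ∂_1 are all 1, so H_0 = Z.
  H_1: rank ker ∂_1 − rank ∂_2 = (3 − 2) − 1 = 0, and the invariant factors of ∂_2 are all 1, so H_1 = 0.
  H_2: rank ker ∂_2 − rank ∂_3 = (1 − 1) − 0 = 0, and there is no ∂_3, so H_2 = 0.

(K is a triangulation of the 2-simplex.)

Hence the Betti numbers are b_0 = 1, b_1 = 0, b_2 = 0.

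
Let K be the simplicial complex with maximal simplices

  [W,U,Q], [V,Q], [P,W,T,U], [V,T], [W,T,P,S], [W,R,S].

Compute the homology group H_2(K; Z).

Take the total order P < Q < R < S < T < U < V < W on the vertex set. Then K (dimension 3) consists of the simplices:

  0-simplices (8): P, Q, R, S, T, U, V, W
  1-simplices (15): PS, PT, PU, PW, QU, QV, QW, RS, RW, ST, SW, TU, TV, TW, UW
  2-simplices (9): PST, PSW, PTU, PTW, PUW, QUW, RSW, STW, TUW
  3-simplices (2): PSTW, PTUW

so the chain groups are C_0 ≅ Z^8, C_1 ≅ Z^15, C_2 ≅ Z^9, C_3 ≅ Z^2.

Boundary ∂_1: C_1 → C_0 is given by ∂[p,q] = [q] − [p]. For instance
  ∂RW = W − R.
This gives a 8×15 integer matrix of rank 7; reducing to Smith normal form yields diagonal entries (1,1,1,1,1,1,1).

Boundary ∂_2: C_2 → C_1 acts by ∂[p,q,r] = [q,r] − [p,r] + [p,q]. For instance
  ∂QUW = UW − QW + QU,
  ∂PTU = TU − PU + PT.
This gives a 15×9 integer matrix of rank 7; reducing to Smith normal form yields diagonal entries (1,1,1,1,1,1,1).

The boundary map ∂_3: C_3 → C_2 sends each 3-simplex σ to the alternating sum Σ_i (−1)^i (σ with its i-th vertex removed). For instance
  ∂PTUW = TUW − PUW + PTW − PTU,
  ∂PSTW = STW − PTW + PSW − PST.
The resulting 9×2 matrix has rank 2, and its Smith normal form has invariant factors (1,1).

Computing H_k = (kernel of ∂_k) / (image of ∂_{k+1}):

  H_2: rank ker ∂_2 − rank ∂_3 = (9 − 7) − 2 = 0, and the invariant factors of ∂_3 are all 1, so H_2 ≅ 0.

H_2 = 0.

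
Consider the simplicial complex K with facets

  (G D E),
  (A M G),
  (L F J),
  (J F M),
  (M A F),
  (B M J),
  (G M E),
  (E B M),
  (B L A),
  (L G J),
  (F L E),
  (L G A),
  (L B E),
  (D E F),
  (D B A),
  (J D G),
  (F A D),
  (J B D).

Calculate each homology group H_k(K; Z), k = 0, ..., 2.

We work with the vertex ordering A < B < D < E < F < G < J < L < M. The simplices of K, each written with vertices in increasing order, are:

  0-simplices (9): A, B, D, E, F, G, J, L, M
  1-simplices (27): AB, AD, AF, AG, AL, AM, BD, BE, BJ, BL, BM, DE, DF, DG, DJ, EF, EG, EL, EM, FJ, FL, FM, GJ, GL, GM, JL, JM
  2-simplices (18): ABD, ABL, ADF, AFM, AGL, AGM, BDJ, BEL, BEM, BJM, DEF, DEG, DGJ, EFL, EGM, FJL, FJM, GJL

Hence C_0 ≅ Z^9, C_1 ≅ Z^27, C_2 ≅ Z^18.

The boundary map ∂_1: C_1 → C_0 sends each edge [p,q] (with p < q) to q − p.
As a 9×27 matrix over Z this has rank 8, with invariant factors (1,1,1,1,1,1,1,1).

The boundary map ∂_2: C_2 → C_1 acts by ∂[p,q,r] = [q,r] − [p,r] + [p,q]. For instance
  ∂AFM = FM − AM + AF,
  ∂AGM = GM − AM + AG.
The resulting 27×18 matrix has rank 17, and its Smith normal form has invariant factors (1,1,1,1,1,1,1,1,1,1,1,1,1,1,1,1,1).

Computing H_k = (kernel of ∂_k) / (image of ∂_{k+1}):

  H_0: rank C_0 − rank ∂_1 = 9 − 8 = 1, and the invariant factors of ∂_1 are all 1, so H_0 ≅ Z.
  H_1: rank ker ∂_1 − rank ∂_2 = (27 − 8) − 17 = 2, and the invariant factors of ∂_2 are all 1, so H_1 ≅ Z^2.
  H_2: rank ker ∂_2 − rank ∂_3 = (18 − 17) − 0 = 1, and there is no ∂_3, so H_2 ≅ Z.

As a check, the Euler characteristic is 9 − 27 + 18 = 0, which agrees with 1 − 2 + 1 = 0.

H_0 = Z,  H_1 = Z^2,  H_2 = Z.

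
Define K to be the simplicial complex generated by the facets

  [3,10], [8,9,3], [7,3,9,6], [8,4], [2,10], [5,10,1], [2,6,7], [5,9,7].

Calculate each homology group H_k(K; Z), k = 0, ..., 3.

We work with the vertex ordering 1 < 2 < 3 < 4 < 5 < 6 < 7 < 8 < 9 < 10. The simplices of K, each written with vertices in increasing order, are:

  0-simplices (10): [1], [2], [3], [4], [5], [6], [7], [8], [9], [10]
  1-simplices (18): [1,5], [1,10], [2,6], [2,7], [2,10], [3,6], [3,7], [3,8], [3,9], [3,10], [4,8], [5,7], [5,9], [5,10], [6,7], [6,9], [7,9], [8,9]
  2-simplices (8): [1,5,10], [2,6,7], [3,6,7], [3,6,9], [3,7,9], [3,8,9], [5,7,9], [6,7,9]
  3-simplices (1): [3,6,7,9]

so the chain groups are C_0 ≅ Z^10, C_1 ≅ Z^18, C_2 ≅ Z^8, C_3 ≅ Z^1.

Boundary ∂_1: C_1 → C_0 maps an edge to its endpoints' difference, ∂[p,q] = q − p. For instance
  ∂[2,10] = [10] − [2].
As a 10×18 matrix over Z this has rank 9, with invariant factors (1,1,1,1,1,1,1,1,1).

The boundary map ∂_2: C_2 → C_1 maps a triangle to the signed sum of its edges. For instance
  ∂[2,6,7] = [6,7] − [2,7] + [2,6],
  ∂[5,7,9] = [7,9] − [5,9] + [5,7].
The resulting 18×8 matrix has rank 7, and its Smith normal form has invariant factors (1,1,1,1,1,1,1).

Boundary ∂_3: C_3 → C_2 sends each 3-simplex σ to the alternating sum Σ_i (−1)^i (σ with its i-th vertex removed). For instance
  ∂[3,6,7,9] = [6,7,9] − [3,7,9] + [3,6,9] − [3,6,7].
As a 8×1 matrix over Z this has rank 1, with invariant factors (1).

From H_k ≅ ker(∂_k) / im(∂_{k+1}) we obtain:

  H_0: rank C_0 − rank ∂_1 = 10 − 9 = 1, and the invariant factors of ∂_1 are all 1, so H_0 = Z.
  H_1: rank ker ∂_1 − rank ∂_2 = (18 − 9) − 7 = 2, and the invariant factors of ∂_2 are all 1, so H_1 = Z^2.
  H_2: rank ker ∂_2 − rank ∂_3 = (8 − 7) − 1 = 0, and the invariant factors of ∂_3 are all 1, so H_2 = 0.
  H_3: rank ker ∂_3 − rank ∂_4 = (1 − 1) − 0 = 0, and there is no ∂_4, so H_3 = 0.

H_0 = Z,  H_1 = Z^2,  H_2 = 0,  H_3 = 0.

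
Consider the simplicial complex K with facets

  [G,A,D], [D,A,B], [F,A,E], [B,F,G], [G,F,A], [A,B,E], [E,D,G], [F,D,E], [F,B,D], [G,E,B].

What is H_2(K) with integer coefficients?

Order the vertices as A < B < D < E < F < G. Listing each simplex with vertices in this order, K has dimension 2 with simplices:

  0-simplices (6): A, B, D, E, F, G
  1-simplices (15): AB, AD, AE, AF, AG, BD, BE, BF, BG, DE, DF, DG, EF, EG, FG
  2-simplices (10): ABD, ABE, ADG, AEF, AFG, BDF, BEG, BFG, DEF, DEG

Hence C_0 ≅ Z^6, C_1 ≅ Z^15, C_2 ≅ Z^10.

∂_1: C_1 → C_0 maps an edge to its endpoints' difference, ∂[p,q] = q − p. For instance
  ∂EF = F − E.
The 6×15 boundary matrix has rank 5 and Smith normal form diag(1,1,1,1,1).

The boundary map ∂_2: C_2 → C_1 sends each 2-simplex [p,q,r] to [q,r] − [p,r] + [p,q]. For instance
  ∂BFG = FG − BG + BF,
  ∂BEG = EG − BG + BE.
The resulting 15×10 matrix has rank 10, and its Smith normal form has invariant factors (1,1,1,1,1,1,1,1,1,2).

Computing H_k = (kernel of ∂_k) / (image of ∂_{k+1}):

  H_2: rank ker ∂_2 − rank ∂_3 = (10 − 10) − 0 = 0, and there is no ∂_3, so H_2 = 0.

(K is a triangulation of the real projective plane RP^2.)

H_2 = 0.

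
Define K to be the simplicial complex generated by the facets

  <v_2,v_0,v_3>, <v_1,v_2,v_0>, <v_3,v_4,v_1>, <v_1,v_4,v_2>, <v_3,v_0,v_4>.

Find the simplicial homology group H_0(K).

K has 5 vertices, 10 edges, 5 triangles.
rank ∂_0 = 0, rank ∂_1 = 4 ⇒ b_0 = 5 − 0 − 4 = 1; all invariant factors of ∂_1 are 1 so no torsion. So H_0 ≅ Z.

H_0 = Z.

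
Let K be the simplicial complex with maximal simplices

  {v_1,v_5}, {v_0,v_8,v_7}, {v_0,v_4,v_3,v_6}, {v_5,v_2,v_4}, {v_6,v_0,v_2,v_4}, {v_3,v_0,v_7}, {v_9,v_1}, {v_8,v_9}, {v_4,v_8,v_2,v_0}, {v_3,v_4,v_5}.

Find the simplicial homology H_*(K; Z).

H_0 = Z,  H_1 = Z,  H_2 = 0,  H_3 = 0.

Order the vertices as v_0 < v_1 < v_2 < v_3 < v_4 < v_5 < v_6 < v_7 < v_8 < v_9. Listing each simplex with vertices in this order, K has dimension 3 with simplices:

  0-simplices (10): [v_0], [v_1], [v_2], [v_3], [v_4], [v_5], [v_6], [v_7], [v_8], [v_9]
  1-simplices (21): (21 of them)
  2-simplices (14): (14 of them)
  3-simplices (3): [v_0,v_2,v_4,v_6], [v_0,v_2,v_4,v_8], [v_0,v_3,v_4,v_6]

Hence C_0 ≅ Z^10, C_1 ≅ Z^21, C_2 ≅ Z^14, C_3 ≅ Z^3.

The boundary map ∂_1: C_1 → C_0 is given by ∂[p,q] = [q] − [p]. For instance
  ∂[v_0,v_6] = [v_6] − [v_0].
The 10×21 boundary matrix has rank 9 and Smith normal form diag(1,1,1,1,1,1,1,1,1).

∂_2: C_2 → C_1 maps a triangle to the signed sum of its edges. For instance
  ∂[v_0,v_3,v_7] = [v_3,v_7] − [v_0,v_7] + [v_0,v_3],
  ∂[v_0,v_3,v_6] = [v_3,v_6] − [v_0,v_6] + [v_0,v_3].
As a 21×14 matrix over Z this has rank 11, with invariant factors (1,1,1,1,1,1,1,1,1,1,1).

∂_3: C_3 → C_2 sends each 3-simplex σ to the alternating sum Σ_i (−1)^i (σ with its i-th vertex removed). For instance
  ∂[v_0,v_2,v_4,v_6] = [v_2,v_4,v_6] − [v_0,v_4,v_6] + [v_0,v_2,v_6] − [v_0,v_2,v_4],
  ∂[v_0,v_3,v_4,v_6] = [v_3,v_4,v_6] − [v_0,v_4,v_6] + [v_0,v_3,v_6] − [v_0,v_3,v_4].
As a 14×3 matrix over Z this has rank 3, with invariant factors (1,1,1).

Computing H_k = (kernel of ∂_k) / (image of ∂_{k+1}):

  H_0: rank C_0 − rank ∂_1 = 10 − 9 = 1, and the invariant factors of ∂_1 are all 1, so H_0 ≅ Z.
  H_1: rank ker ∂_1 − rank ∂_2 = (21 − 9) − 11 = 1, and the invariant factors of ∂_2 are all 1, so H_1 ≅ Z.
  H_2: rank ker ∂_2 − rank ∂_3 = (14 − 11) − 3 = 0, and the invariant factors of ∂_3 are all 1, so H_2 ≅ 0.
  H_3: rank ker ∂_3 − rank ∂_4 = (3 − 3) − 0 = 0, and there is no ∂_4, so H_3 ≅ 0.

As a check, the Euler characteristic is 10 − 21 + 14 − 3 = 0, which agrees with 1 − 1 + 0 − 0 = 0.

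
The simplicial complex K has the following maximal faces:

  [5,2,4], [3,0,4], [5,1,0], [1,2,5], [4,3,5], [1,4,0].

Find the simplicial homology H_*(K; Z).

Take the total order 0 < 1 < 2 < 3 < 4 < 5 on the vertex set. Then K (dimension 2) consists of the simplices:

  0-simplices (6): [0], [1], [2], [3], [4], [5]
  1-simplices (12): [0,1], [0,3], [0,4], [0,5], [1,2], [1,4], [1,5], [2,4], [2,5], [3,4], [3,5], [4,5]
  2-simplices (6): [0,1,4], [0,1,5], [0,3,4], [1,2,5], [2,4,5], [3,4,5]

so the chain groups are C_0 ≅ Z^6, C_1 ≅ Z^12, C_2 ≅ Z^6.

The boundary map ∂_1: C_1 → C_0 sends each edge [p,q] (with p < q) to q − p. For instance
  ∂[2,5] = [5] − [2].
As a 6×12 matrix over Z this has rank 5, with invariant factors (1,1,1,1,1).

∂_2: C_2 → C_1 sends each 2-simplex [p,q,r] to [q,r] − [p,r] + [p,q]. For instance
  ∂[2,4,5] = [4,5] − [2,5] + [2,4],
  ∂[1,2,5] = [2,5] − [1,5] + [1,2].
The 12×6 boundary matrix has rank 6 and Smith normal form diag(1,1,1,1,1,1).

Reading off H_k = ker ∂_k / im ∂_{k+1}:

  H_0: rank C_0 − rank ∂_1 = 6 − 5 = 1, and the invariant factors of ∂_1 are all 1, so H_0 = Z.
  H_1: rank ker ∂_1 − rank ∂_2 = (12 − 5) − 6 = 1, and the invariant factors of ∂_2 are all 1, so H_1 = Z.
  H_2: rank ker ∂_2 − rank ∂_3 = (6 − 6) − 0 = 0, and there is no ∂_3, so H_2 = 0.

As a check, the Euler characteristic is 6 − 12 + 6 = 0, which agrees with 1 − 1 + 0 = 0.

H_0 ≅ Z,  H_1 ≅ Z,  H_2 = 0.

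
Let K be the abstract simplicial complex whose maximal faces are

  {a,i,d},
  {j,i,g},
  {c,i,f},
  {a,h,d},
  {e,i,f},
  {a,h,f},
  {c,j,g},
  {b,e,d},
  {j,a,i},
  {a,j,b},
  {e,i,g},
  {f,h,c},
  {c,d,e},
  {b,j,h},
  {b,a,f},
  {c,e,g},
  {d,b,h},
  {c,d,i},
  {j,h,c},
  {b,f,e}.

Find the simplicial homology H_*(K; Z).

H_0 = Z,  H_1 = Z ⊕ Z/2Z,  H_2 = 0.

We work with the vertex ordering a < b < c < d < e < f < g < h < i < j. The simplices of K, each written with vertices in increasing order, are:

  0-simplices (10): a, b, c, d, e, f, g, h, i, j
  1-simplices (30): ab, ad, af, ah, ai, aj, bd, be, bf, bh, bj, cd, ce, cf, cg, ch, ci, cj, de, dh, di, ef, eg, ei, fh, fi, gi, gj, hj, ij
  2-simplices (20): abf, abj, adh, adi, afh, aij, bde, bdh, bef, bhj, cde, cdi, ceg, cfh, cfi, cgj, chj, efi, egi, gij

so the chain groups are C_0 ≅ Z^10, C_1 ≅ Z^30, C_2 ≅ Z^20.

The boundary map ∂_1: C_1 → C_0 sends each edge [p,q] (with p < q) to q − p. For instance
  ∂cj = j − c.
The resulting 10×30 matrix has rank 9, and its Smith normal form has invariant factors (1,1,1,1,1,1,1,1,1).

Boundary ∂_2: C_2 → C_1 maps a triangle to the signed sum of its edges. For instance
  ∂adi = di − ai + ad,
  ∂adh = dh − ah + ad.
The 30×20 boundary matrix has rank 20 and Smith normal form diag(1,1,1,1,1,1,1,1,1,1,1,1,1,1,1,1,1,1,1,2).

Reading off H_k = ker ∂_k / im ∂_{k+1}:

  H_0: rank C_0 − rank ∂_1 = 10 − 9 = 1, and the invariant factors of ∂_1 are all 1, so H_0 ≅ Z.
  H_1: rank ker ∂_1 − rank ∂_2 = (30 − 9) − 20 = 1, and ∂_2 has invariant factor 2 > 1, so H_1 ≅ Z ⊕ Z/2Z.
  H_2: rank ker ∂_2 − rank ∂_3 = (20 − 20) − 0 = 0, and there is no ∂_3, so H_2 ≅ 0.

As a check, the Euler characteristic is 10 − 30 + 20 = 0, which agrees with 1 − 1 + 0 = 0.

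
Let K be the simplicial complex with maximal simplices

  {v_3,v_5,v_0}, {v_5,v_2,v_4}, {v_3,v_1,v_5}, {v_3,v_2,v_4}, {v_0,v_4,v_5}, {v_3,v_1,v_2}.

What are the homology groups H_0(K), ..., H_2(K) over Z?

Order the vertices as v_0 < v_1 < v_2 < v_3 < v_4 < v_5. Listing each simplex with vertices in this order, K has dimension 2 with simplices:

  0-simplices (6): [v_0], [v_1], [v_2], [v_3], [v_4], [v_5]
  1-simplices (12): [v_0,v_3], [v_0,v_4], [v_0,v_5], [v_1,v_2], [v_1,v_3], [v_1,v_5], [v_2,v_3], [v_2,v_4], [v_2,v_5], [v_3,v_4], [v_3,v_5], [v_4,v_5]
  2-simplices (6): [v_0,v_3,v_5], [v_0,v_4,v_5], [v_1,v_2,v_3], [v_1,v_3,v_5], [v_2,v_3,v_4], [v_2,v_4,v_5]

giving chain groups C_0 ≅ Z^6, C_1 ≅ Z^12, C_2 ≅ Z^6.

∂_1: C_1 → C_0 sends each edge [p,q] (with p < q) to q − p.
The resulting 6×12 matrix has rank 5, and its Smith normal form has invariant factors (1,1,1,1,1).

The boundary map ∂_2: C_2 → C_1 acts by ∂[p,q,r] = [q,r] − [p,r] + [p,q]. For instance
  ∂[v_0,v_3,v_5] = [v_3,v_5] − [v_0,v_5] + [v_0,v_3],
  ∂[v_2,v_3,v_4] = [v_3,v_4] − [v_2,v_4] + [v_2,v_3].
The resulting 12×6 matrix has rank 6, and its Smith normal form has invariant factors (1,1,1,1,1,1).

From H_k ≅ ker(∂_k) / im(∂_{k+1}) we obtain:

  H_0: rank C_0 − rank ∂_1 = 6 − 5 = 1, and the invariant factors of ∂_1 are all 1, so H_0 = Z.
  H_1: rank ker ∂_1 − rank ∂_2 = (12 − 5) − 6 = 1, and the invariant factors of ∂_2 are all 1, so H_1 = Z.
  H_2: rank ker ∂_2 − rank ∂_3 = (6 − 6) − 0 = 0, and there is no ∂_3, so H_2 = 0.

As a check, the Euler characteristic is 6 − 12 + 6 = 0, which agrees with 1 − 1 + 0 = 0.
(K is a triangulation of the cylinder S^1 x I.)

H_0 = Z,  H_1 = Z,  H_2 = 0.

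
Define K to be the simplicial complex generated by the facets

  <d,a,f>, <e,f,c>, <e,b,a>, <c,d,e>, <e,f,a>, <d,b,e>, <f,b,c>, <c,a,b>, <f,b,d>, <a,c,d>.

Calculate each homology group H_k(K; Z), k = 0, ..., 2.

H_0 = Z,  H_1 = Z/2,  H_2 = 0.

Order the vertices as a < b < c < d < e < f. Listing each simplex with vertices in this order, K has dimension 2 with simplices:

  0-simplices (6): a, b, c, d, e, f
  1-simplices (15): ab, ac, ad, ae, af, bc, bd, be, bf, cd, ce, cf, de, df, ef
  2-simplices (10): abc, abe, acd, adf, aef, bcf, bde, bdf, cde, cef

giving chain groups C_0 ≅ Z^6, C_1 ≅ Z^15, C_2 ≅ Z^10.

Boundary ∂_1: C_1 → C_0 maps an edge to its endpoints' difference, ∂[p,q] = q − p.
As a 6×15 matrix over Z this has rank 5, with invariant factors (1,1,1,1,1).

The boundary map ∂_2: C_2 → C_1 sends each 2-simplex [p,q,r] to [q,r] − [p,r] + [p,q]. For instance
  ∂adf = df − af + ad,
  ∂aef = ef − af + ae.
This gives a 15×10 integer matrix of rank 10; reducing to Smith normal form yields diagonal entries (1,1,1,1,1,1,1,1,1,2).

Reading off H_k = ker ∂_k / im ∂_{k+1}:

  H_0: rank C_0 − rank ∂_1 = 6 − 5 = 1, and the invariant factors of ∂_1 are all 1, so H_0 ≅ Z.
  H_1: rank ker ∂_1 − rank ∂_2 = (15 − 5) − 10 = 0, and ∂_2 has invariant factor 2 > 1, so H_1 ≅ Z/2.
  H_2: rank ker ∂_2 − rank ∂_3 = (10 − 10) − 0 = 0, and there is no ∂_3, so H_2 ≅ 0.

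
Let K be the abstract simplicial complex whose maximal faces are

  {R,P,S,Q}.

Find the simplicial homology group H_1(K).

H_1 = 0.

We work with the vertex ordering P < Q < R < S. The simplices of K, each written with vertices in increasing order, are:

  0-simplices (4): P, Q, R, S
  1-simplices (6): PQ, PR, PS, QR, QS, RS
  2-simplices (4): PQR, PQS, PRS, QRS
  3-simplices (1): PQRS

giving chain groups C_0 ≅ Z^4, C_1 ≅ Z^6, C_2 ≅ Z^4, C_3 ≅ Z^1.

The boundary map ∂_1: C_1 → C_0 is given by ∂[p,q] = [q] − [p]. For instance
  ∂PS = S − P.
As a 4×6 matrix over Z this has rank 3, with invariant factors (1,1,1).

Boundary ∂_2: C_2 → C_1 acts by ∂[p,q,r] = [q,r] − [p,r] + [p,q]. For instance
  ∂PQS = QS − PS + PQ,
  ∂PQR = QR − PR + PQ.
As a 6×4 matrix over Z this has rank 3, with invariant factors (1,1,1).

Boundary ∂_3: C_3 → C_2 sends each 3-simplex σ to the alternating sum Σ_i (−1)^i (σ with its i-th vertex removed). For instance
  ∂PQRS = QRS − PRS + PQS − PQR.
The 4×1 boundary matrix has rank 1 and Smith normal form diag(1).

Now H_k = ker ∂_k / im ∂_{k+1}, so:

  H_1: rank ker ∂_1 − rank ∂_2 = (6 − 3) − 3 = 0, and the invariant factors of ∂_2 are all 1, so H_1 ≅ 0.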